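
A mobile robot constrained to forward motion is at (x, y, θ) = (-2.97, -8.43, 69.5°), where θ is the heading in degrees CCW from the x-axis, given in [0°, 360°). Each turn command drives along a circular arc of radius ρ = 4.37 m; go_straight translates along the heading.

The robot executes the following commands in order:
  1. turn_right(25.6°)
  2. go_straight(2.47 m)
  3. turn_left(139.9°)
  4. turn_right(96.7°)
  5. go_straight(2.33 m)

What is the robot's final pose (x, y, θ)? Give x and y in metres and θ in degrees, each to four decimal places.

(-7.9831, 9.3188, 87.1000°)

set_pose: (x, y, θ) = (-2.9700, -8.4300, 69.5000°), ρ = 4.37
turn_right(25.6°): centre at ρ to the right, rotate −25.6° → (-1.9069, -6.8116, 43.9000°)
go_straight(2.47): x += 2.47·cos θ, y += 2.47·sin θ → (-0.1271, -5.0989, 43.9000°)
turn_left(139.9°): centre at ρ to the left, rotate +139.9° → (-3.4469, 2.4103, 183.8000°)
turn_right(96.7°): centre at ρ to the right, rotate −96.7° → (-8.1010, 6.9918, 87.1000°)
go_straight(2.33): x += 2.33·cos θ, y += 2.33·sin θ → (-7.9831, 9.3188, 87.1000°)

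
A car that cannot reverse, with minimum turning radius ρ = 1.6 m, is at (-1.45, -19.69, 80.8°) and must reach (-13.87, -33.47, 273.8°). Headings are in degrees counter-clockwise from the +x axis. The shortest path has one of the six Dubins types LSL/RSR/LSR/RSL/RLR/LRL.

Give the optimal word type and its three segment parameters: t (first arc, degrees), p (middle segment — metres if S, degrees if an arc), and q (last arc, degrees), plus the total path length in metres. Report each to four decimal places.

Let ψ = atan2(Δy, Δx) = atan2(-13.78, -12.42) = -132.0285° be the start→goal bearing.
Normalize: d = |goal − start| / ρ = 18.551140/1.6 = 11.594463, α = (θ_start − ψ) mod 360° = 212.8285° = 3.714559 rad, β = (θ_goal − ψ) mod 360° = 45.8285° = 0.799859 rad.
Common terms: sin α = -0.542127, cos α = -0.840297, sin β = 0.717258, cos β = 0.696808, cos(α−β) = -0.974370, d² = 134.431562. Work in radians in the unit-radius frame; every candidate has L = ρ·(t + p + q).
LSL: p² = 2 + d² − 2cos(α−β) + 2d(sin α − sin β) = 109.176530; p = √p² = 10.448757; φ = atan2(cos β − cos α, d + sin α − sin β) = 0.147645 rad; t = (φ − α) mod 2π = 2.716271 rad, q = (β − φ) mod 2π = 0.652214 rad → L = 1.6·(2.716271 + 10.448757 + 0.652214) = 1.6·13.817243 = 22.107588 m
RSR: p² = 2 + d² − 2cos(α−β) + 2d(sin β − sin α) = 167.584075; p = √p² = 12.945427; φ = atan2(cos α − cos β, d − sin α + sin β) = -0.119018 rad; t = (α − φ) mod 2π = 3.833577 rad, q = (φ − β) mod 2π = 5.364308 rad → L = 1.6·(3.833577 + 12.945427 + 5.364308) = 1.6·22.143312 = 35.429299 m
LSR: p² = d² − 2 + 2cos(α−β) + 2d(sin α + sin β) = 134.543921; p = √p² = 11.599307; φ = atan2(−cos α − cos β, d + sin α + sin β) − atan2(−2, p) = 0.182936 rad; t = (φ − α) mod 2π = 2.751563 rad, q = (φ − β) mod 2π = 5.666263 rad → L = 1.6·(2.751563 + 11.599307 + 5.666263) = 1.6·20.017132 = 32.027412 m
RSL: p² = d² − 2 + 2cos(α−β) − 2d(sin α + sin β) = 126.421724; p = √p² = 11.243742; φ = atan2(cos α + cos β, d − sin α − sin β) − atan2(2, p) = -0.188600 rad; t = (α − φ) mod 2π = 3.903159 rad, q = (β − φ) mod 2π = 0.988459 rad → L = 1.6·(3.903159 + 11.243742 + 0.988459) = 1.6·16.135360 = 25.816575 m
RLR: c = (6 − d² + 2cos(α−β) + 2d(sin α − sin β))/8 = -19.948009, |c| > 1 → infeasible
LRL: c = (6 − d² + 2cos(α−β) − 2d(sin α − sin β))/8 = -12.647066, |c| > 1 → infeasible
Shortest: LSL with L = 22.107588 m ≈ 22.1076 m
Convert LSL to answer units (arcs ×180/π): t = 2.716271·180/π = 155.6309°, p = ρ·p = 1.6·10.448757 = 16.7180 m, q = 0.652214·180/π = 37.3691°, L = 22.1076 m.

LSL: t = 155.6309°, p = 16.7180 m, q = 37.3691°, L = 22.1076 m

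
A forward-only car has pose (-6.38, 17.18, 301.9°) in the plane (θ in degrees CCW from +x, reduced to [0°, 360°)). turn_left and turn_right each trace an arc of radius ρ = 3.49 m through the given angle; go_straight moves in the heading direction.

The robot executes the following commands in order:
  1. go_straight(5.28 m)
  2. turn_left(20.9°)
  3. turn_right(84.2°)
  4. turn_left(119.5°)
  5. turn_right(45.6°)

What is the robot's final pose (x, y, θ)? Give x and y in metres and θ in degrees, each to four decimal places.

set_pose: (x, y, θ) = (-6.3800, 17.1800, 301.9000°), ρ = 3.49
go_straight(5.28): x += 5.28·cos θ, y += 5.28·sin θ → (-3.5898, 12.6974, 301.9000°)
turn_left(20.9°): centre at ρ to the left, rotate +20.9° → (-2.7370, 11.7618, 322.8000°)
turn_right(84.2°): centre at ρ to the right, rotate −84.2° → (-1.8681, 7.1636, 238.6000°)
turn_left(119.5°): centre at ρ to the left, rotate +119.5° → (0.9950, 1.8572, 358.1000°)
turn_right(45.6°): centre at ρ to the right, rotate −45.6° → (3.4524, 0.7269, 312.5000°)

(3.4524, 0.7269, 312.5000°)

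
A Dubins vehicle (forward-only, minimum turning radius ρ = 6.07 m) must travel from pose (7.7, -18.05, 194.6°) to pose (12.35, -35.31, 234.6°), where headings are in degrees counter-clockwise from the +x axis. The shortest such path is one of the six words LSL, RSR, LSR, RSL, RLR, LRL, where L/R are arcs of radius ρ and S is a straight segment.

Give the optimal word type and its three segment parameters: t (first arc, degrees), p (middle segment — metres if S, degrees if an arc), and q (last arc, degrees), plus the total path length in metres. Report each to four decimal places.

Let ψ = atan2(Δy, Δx) = atan2(-17.26, 4.65) = -74.9220° be the start→goal bearing.
Normalize: d = |goal − start| / ρ = 17.875405/6.07 = 2.944877, α = (θ_start − ψ) mod 360° = 269.5220° = 4.704046 rad, β = (θ_goal − ψ) mod 360° = 309.5220° = 5.402178 rad.
Common terms: sin α = -0.999965, cos α = -0.008343, sin β = -0.771380, cos β = 0.636374, cos(α−β) = 0.766044, d² = 8.672302. Work in radians in the unit-radius frame; every candidate has L = ρ·(t + p + q).
LSL: p² = 2 + d² − 2cos(α−β) + 2d(sin α − sin β) = 7.793905; p = √p² = 2.791757; φ = atan2(cos β − cos α, d + sin α − sin β) = 0.233040 rad; t = (φ − α) mod 2π = 1.812179 rad, q = (β − φ) mod 2π = 5.169138 rad → L = 6.07·(1.812179 + 2.791757 + 5.169138) = 6.07·9.773074 = 59.322557 m
RSR: p² = 2 + d² − 2cos(α−β) + 2d(sin β − sin α) = 10.486521; p = √p² = 3.238290; φ = atan2(cos α − cos β, d − sin α + sin β) = -0.200431 rad; t = (α − φ) mod 2π = 4.904477 rad, q = (φ − β) mod 2π = 0.680576 rad → L = 6.07·(4.904477 + 3.238290 + 0.680576) = 6.07·8.823343 = 53.557695 m
LSR: p² = d² − 2 + 2cos(α−β) + 2d(sin α + sin β) = -2.228400 < 0 → infeasible
RSL: p² = d² − 2 + 2cos(α−β) − 2d(sin α + sin β) = 18.637182; p = √p² = 4.317080; φ = atan2(cos α + cos β, d − sin α − sin β) − atan2(2, p) = -0.301454 rad; t = (α − φ) mod 2π = 5.005500 rad, q = (β − φ) mod 2π = 5.703632 rad → L = 6.07·(5.005500 + 4.317080 + 5.703632) = 6.07·15.026212 = 91.209108 m
RLR: c = (6 − d² + 2cos(α−β) + 2d(sin α − sin β))/8 = -0.310815; p = 2π − arccos c = 4.396338 rad; φ = atan2(cos α − cos β, d − sin α + sin β) = -0.200431 rad; t = (α − φ + p/2) mod 2π = 0.819461 rad, q = (α − β − t + p) mod 2π = 2.878746 rad → L = 6.07·(0.819461 + 4.396338 + 2.878746) = 6.07·8.094545 = 49.133889 m
LRL: c = (6 − d² + 2cos(α−β) − 2d(sin α − sin β))/8 = 0.025762; p = 2π − arccos c = 4.738154 rad; φ = atan2(cos β − cos α, d + sin α − sin β) = 0.233040 rad; t = (φ − α + p/2) mod 2π = 4.181256 rad, q = (β − α − t + p) mod 2π = 1.255030 rad → L = 6.07·(4.181256 + 4.738154 + 1.255030) = 6.07·10.174439 = 61.758846 m
Shortest: RLR with L = 49.133889 m ≈ 49.1339 m
Convert RLR to answer units (arcs ×180/π): t = 0.819461·180/π = 46.9517°, p = 4.396338·180/π = 251.8916°, q = 2.878746·180/π = 164.9400°, L = 49.1339 m.

RLR: t = 46.9517°, p = 251.8916°, q = 164.9400°, L = 49.1339 m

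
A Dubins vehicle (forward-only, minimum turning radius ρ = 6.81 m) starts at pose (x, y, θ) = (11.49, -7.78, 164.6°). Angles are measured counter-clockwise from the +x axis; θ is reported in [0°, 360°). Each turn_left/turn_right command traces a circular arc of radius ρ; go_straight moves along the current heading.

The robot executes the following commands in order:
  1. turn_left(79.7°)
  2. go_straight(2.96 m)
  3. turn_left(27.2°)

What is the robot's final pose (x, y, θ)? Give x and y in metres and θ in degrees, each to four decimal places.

(1.5903, -17.1909, 271.5000°)

set_pose: (x, y, θ) = (11.4900, -7.7800, 164.6000°), ρ = 6.81
turn_left(79.7°): centre at ρ to the left, rotate +79.7° → (3.5452, -11.3923, 244.3000°)
go_straight(2.96): x += 2.96·cos θ, y += 2.96·sin θ → (2.2616, -14.0595, 244.3000°)
turn_left(27.2°): centre at ρ to the left, rotate +27.2° → (1.5903, -17.1909, 271.5000°)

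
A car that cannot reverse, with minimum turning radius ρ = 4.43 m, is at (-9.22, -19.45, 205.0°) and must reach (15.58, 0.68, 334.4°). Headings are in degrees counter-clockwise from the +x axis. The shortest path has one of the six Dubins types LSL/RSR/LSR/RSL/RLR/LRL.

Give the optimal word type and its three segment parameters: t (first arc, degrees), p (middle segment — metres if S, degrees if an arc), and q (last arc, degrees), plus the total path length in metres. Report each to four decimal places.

RSR: t = 178.9166°, p = 27.5655 m, q = 51.6834°, L = 45.3950 m

Let ψ = atan2(Δy, Δx) = atan2(20.13, 24.80) = 39.0660° be the start→goal bearing.
Normalize: d = |goal − start| / ρ = 31.941461/4.43 = 7.210262, α = (θ_start − ψ) mod 360° = 165.9340° = 2.896094 rad, β = (θ_goal − ψ) mod 360° = 295.3340° = 5.154550 rad.
Common terms: sin α = 0.243040, cos α = -0.970016, sin β = -0.903829, cos β = 0.427894, cos(α−β) = -0.634731, d² = 51.987878. Work in radians in the unit-radius frame; every candidate has L = ρ·(t + p + q).
LSL: p² = 2 + d² − 2cos(α−β) + 2d(sin α − sin β) = 71.795785; p = √p² = 8.473239; φ = atan2(cos β − cos α, d + sin α − sin β) = 0.165737 rad; t = (φ − α) mod 2π = 3.552828 rad, q = (β − φ) mod 2π = 4.988813 rad → L = 4.43·(3.552828 + 8.473239 + 4.988813) = 4.43·17.014881 = 75.375921 m
RSR: p² = 2 + d² − 2cos(α−β) + 2d(sin β − sin α) = 38.718893; p = √p² = 6.222451; φ = atan2(cos α − cos β, d − sin α + sin β) = -0.226590 rad; t = (α − φ) mod 2π = 3.122684 rad, q = (φ − β) mod 2π = 0.902045 rad → L = 4.43·(3.122684 + 6.222451 + 0.902045) = 4.43·10.247180 = 45.395007 m
LSR: p² = d² − 2 + 2cos(α−β) + 2d(sin α + sin β) = 39.189490; p = √p² = 6.260151; φ = atan2(−cos α − cos β, d + sin α + sin β) − atan2(−2, p) = 0.391817 rad; t = (φ − α) mod 2π = 3.778908 rad, q = (φ − β) mod 2π = 1.520452 rad → L = 4.43·(3.778908 + 6.260151 + 1.520452) = 4.43·11.559511 = 51.208636 m
RSL: p² = d² − 2 + 2cos(α−β) − 2d(sin α + sin β) = 58.247343; p = √p² = 7.631995; φ = atan2(cos α + cos β, d − sin α − sin β) − atan2(2, p) = -0.325059 rad; t = (α − φ) mod 2π = 3.221153 rad, q = (β − φ) mod 2π = 5.479609 rad → L = 4.43·(3.221153 + 7.631995 + 5.479609) = 4.43·16.332757 = 72.354112 m
RLR: c = (6 − d² + 2cos(α−β) + 2d(sin α − sin β))/8 = -3.839862, |c| > 1 → infeasible
LRL: c = (6 − d² + 2cos(α−β) − 2d(sin α − sin β))/8 = -7.974473, |c| > 1 → infeasible
Shortest: RSR with L = 45.395007 m ≈ 45.3950 m
Convert RSR to answer units (arcs ×180/π): t = 3.122684·180/π = 178.9166°, p = ρ·p = 4.43·6.222451 = 27.5655 m, q = 0.902045·180/π = 51.6834°, L = 45.3950 m.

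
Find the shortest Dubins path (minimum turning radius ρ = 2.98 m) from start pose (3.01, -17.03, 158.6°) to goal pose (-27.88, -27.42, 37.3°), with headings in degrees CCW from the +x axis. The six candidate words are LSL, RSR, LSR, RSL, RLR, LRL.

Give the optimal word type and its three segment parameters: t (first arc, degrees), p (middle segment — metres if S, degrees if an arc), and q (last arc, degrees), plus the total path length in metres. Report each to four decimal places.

LSR: t = 52.5971°, p = 29.1208 m, q = 173.8971°, L = 40.9009 m

Let ψ = atan2(Δy, Δx) = atan2(-10.39, -30.89) = -161.4094° be the start→goal bearing.
Normalize: d = |goal − start| / ρ = 32.590554/2.98 = 10.936427, α = (θ_start − ψ) mod 360° = 320.0094° = 5.585217 rad, β = (θ_goal − ψ) mod 360° = 198.7094° = 3.468133 rad.
Common terms: sin α = -0.642662, cos α = 0.766150, sin β = -0.320768, cos β = -0.947158, cos(α−β) = -0.519519, d² = 119.605446. Work in radians in the unit-radius frame; every candidate has L = ρ·(t + p + q).
LSL: p² = 2 + d² − 2cos(α−β) + 2d(sin α − sin β) = 115.603745; p = √p² = 10.751918; φ = atan2(cos β − cos α, d + sin α − sin β) = -0.160031 rad; t = (φ − α) mod 2π = 0.537937 rad, q = (β − φ) mod 2π = 3.628164 rad → L = 2.98·(0.537937 + 10.751918 + 3.628164) = 2.98·14.918019 = 44.455697 m
RSR: p² = 2 + d² − 2cos(α−β) + 2d(sin β − sin α) = 129.685223; p = √p² = 11.387942; φ = atan2(cos α − cos β, d − sin α + sin β) = 0.151023 rad; t = (α − φ) mod 2π = 5.434195 rad, q = (φ − β) mod 2π = 2.966075 rad → L = 2.98·(5.434195 + 11.387942 + 2.966075) = 2.98·19.788212 = 58.968871 m
LSR: p² = d² − 2 + 2cos(α−β) + 2d(sin α + sin β) = 95.493437; p = √p² = 9.772074; φ = atan2(−cos α − cos β, d + sin α + sin β) − atan2(−2, p) = 0.220025 rad; t = (φ − α) mod 2π = 0.917993 rad, q = (φ − β) mod 2π = 3.035077 rad → L = 2.98·(0.917993 + 9.772074 + 3.035077) = 2.98·13.725144 = 40.900929 m
RSL: p² = d² − 2 + 2cos(α−β) − 2d(sin α + sin β) = 137.639378; p = √p² = 11.731981; φ = atan2(cos α + cos β, d − sin α − sin β) − atan2(2, p) = -0.184061 rad; t = (α − φ) mod 2π = 5.769278 rad, q = (β − φ) mod 2π = 3.652194 rad → L = 2.98·(5.769278 + 11.731981 + 3.652194) = 2.98·21.153453 = 63.037290 m
RLR: c = (6 − d² + 2cos(α−β) + 2d(sin α − sin β))/8 = -15.210653, |c| > 1 → infeasible
LRL: c = (6 − d² + 2cos(α−β) − 2d(sin α − sin β))/8 = -13.450468, |c| > 1 → infeasible
Shortest: LSR with L = 40.900929 m ≈ 40.9009 m
Convert LSR to answer units (arcs ×180/π): t = 0.917993·180/π = 52.5971°, p = ρ·p = 2.98·9.772074 = 29.1208 m, q = 3.035077·180/π = 173.8971°, L = 40.9009 m.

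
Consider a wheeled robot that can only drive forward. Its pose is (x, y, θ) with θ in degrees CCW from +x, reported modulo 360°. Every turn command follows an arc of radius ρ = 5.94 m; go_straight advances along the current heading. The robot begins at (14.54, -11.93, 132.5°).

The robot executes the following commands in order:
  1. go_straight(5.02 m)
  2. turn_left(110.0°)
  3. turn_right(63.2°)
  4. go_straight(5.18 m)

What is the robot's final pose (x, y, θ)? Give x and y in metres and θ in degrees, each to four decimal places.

(-9.0208, -12.6326, 179.3000°)

set_pose: (x, y, θ) = (14.5400, -11.9300, 132.5000°), ρ = 5.94
go_straight(5.02): x += 5.02·cos θ, y += 5.02·sin θ → (11.1485, -8.2289, 132.5000°)
turn_left(110.0°): centre at ρ to the left, rotate +110.0° → (1.5003, -9.4991, 242.5000°)
turn_right(63.2°): centre at ρ to the right, rotate −63.2° → (-3.8411, -12.6959, 179.3000°)
go_straight(5.18): x += 5.18·cos θ, y += 5.18·sin θ → (-9.0208, -12.6326, 179.3000°)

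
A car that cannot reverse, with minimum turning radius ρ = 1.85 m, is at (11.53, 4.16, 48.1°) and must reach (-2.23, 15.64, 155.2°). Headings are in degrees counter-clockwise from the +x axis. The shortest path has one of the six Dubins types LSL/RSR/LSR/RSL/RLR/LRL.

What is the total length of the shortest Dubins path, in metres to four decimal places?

19.1591 m

Let ψ = atan2(Δy, Δx) = atan2(11.48, -13.76) = 140.1617° be the start→goal bearing.
Normalize: d = |goal − start| / ρ = 17.920045/1.85 = 9.686511, α = (θ_start − ψ) mod 360° = 267.9383° = 4.676406 rad, β = (θ_goal − ψ) mod 360° = 15.0383° = 0.262468 rad.
Common terms: sin α = -0.999353, cos α = -0.035975, sin β = 0.259465, cos β = 0.965753, cos(α−β) = -0.294040, d² = 93.828488. Work in radians in the unit-radius frame; every candidate has L = ρ·(t + p + q).
LSL: p² = 2 + d² − 2cos(α−β) + 2d(sin α − sin β) = 72.029467; p = √p² = 8.487018; φ = atan2(cos β − cos α, d + sin α − sin β) = 0.118306 rad; t = (φ − α) mod 2π = 1.725086 rad, q = (β − φ) mod 2π = 0.144162 rad → L = 1.85·(1.725086 + 8.487018 + 0.144162) = 1.85·10.356265 = 19.159091 m
RSR: p² = 2 + d² − 2cos(α−β) + 2d(sin β − sin α) = 120.803671; p = √p² = 10.991072; φ = atan2(cos α − cos β, d − sin α + sin β) = -0.091267 rad; t = (α − φ) mod 2π = 4.767673 rad, q = (φ − β) mod 2π = 5.929450 rad → L = 1.85·(4.767673 + 10.991072 + 5.929450) = 1.85·21.688195 = 40.123161 m
LSR: p² = d² − 2 + 2cos(α−β) + 2d(sin α + sin β) = 76.906548; p = √p² = 8.769638; φ = atan2(−cos α − cos β, d + sin α + sin β) − atan2(−2, p) = 0.120671 rad; t = (φ − α) mod 2π = 1.727451 rad, q = (φ − β) mod 2π = 6.141389 rad → L = 1.85·(1.727451 + 8.769638 + 6.141389) = 1.85·16.638477 = 30.781183 m
RSL: p² = d² − 2 + 2cos(α−β) − 2d(sin α + sin β) = 105.574267; p = √p² = 10.274934; φ = atan2(cos α + cos β, d − sin α − sin β) − atan2(2, p) = -0.103305 rad; t = (α − φ) mod 2π = 4.779710 rad, q = (β − φ) mod 2π = 0.365773 rad → L = 1.85·(4.779710 + 10.274934 + 0.365773) = 1.85·15.420417 = 28.527772 m
RLR: c = (6 − d² + 2cos(α−β) + 2d(sin α − sin β))/8 = -14.100459, |c| > 1 → infeasible
LRL: c = (6 − d² + 2cos(α−β) − 2d(sin α − sin β))/8 = -8.003683, |c| > 1 → infeasible
Shortest: LSL with L = 19.159091 m ≈ 19.1591 m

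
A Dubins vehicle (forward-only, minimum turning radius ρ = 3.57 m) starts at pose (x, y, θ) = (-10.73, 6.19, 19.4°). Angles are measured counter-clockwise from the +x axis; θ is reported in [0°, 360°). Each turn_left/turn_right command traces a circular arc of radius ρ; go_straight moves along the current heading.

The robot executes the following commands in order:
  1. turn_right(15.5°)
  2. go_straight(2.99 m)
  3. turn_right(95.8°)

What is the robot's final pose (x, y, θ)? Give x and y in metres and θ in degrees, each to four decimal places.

(-2.9931, 2.9077, 268.1000°)

set_pose: (x, y, θ) = (-10.7300, 6.1900, 19.4000°), ρ = 3.57
turn_right(15.5°): centre at ρ to the right, rotate −15.5° → (-9.7870, 6.3844, 3.9000°)
go_straight(2.99): x += 2.99·cos θ, y += 2.99·sin θ → (-6.8039, 6.5878, 3.9000°)
turn_right(95.8°): centre at ρ to the right, rotate −95.8° → (-2.9931, 2.9077, -91.9000° ≡ 268.1000°)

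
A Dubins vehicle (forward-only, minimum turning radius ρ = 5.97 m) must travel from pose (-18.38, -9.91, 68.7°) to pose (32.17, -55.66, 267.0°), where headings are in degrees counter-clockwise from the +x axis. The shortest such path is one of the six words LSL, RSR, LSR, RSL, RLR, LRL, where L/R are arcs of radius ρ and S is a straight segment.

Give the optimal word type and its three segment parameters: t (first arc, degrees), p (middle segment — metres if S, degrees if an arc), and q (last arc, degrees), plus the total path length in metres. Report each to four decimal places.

Let ψ = atan2(Δy, Δx) = atan2(-45.75, 50.55) = -42.1465° be the start→goal bearing.
Normalize: d = |goal − start| / ρ = 68.178919/5.97 = 11.420254, α = (θ_start − ψ) mod 360° = 110.8465° = 1.934636 rad, β = (θ_goal − ψ) mod 360° = 309.1465° = 5.395624 rad.
Common terms: sin α = 0.934537, cos α = -0.355865, sin β = -0.775534, cos β = 0.631305, cos(α−β) = -0.949425, d² = 130.422212. Work in radians in the unit-radius frame; every candidate has L = ρ·(t + p + q).
LSL: p² = 2 + d² − 2cos(α−β) + 2d(sin α − sin β) = 173.379966; p = √p² = 13.167383; φ = atan2(cos β − cos α, d + sin α − sin β) = 0.075041 rad; t = (φ − α) mod 2π = 4.423590 rad, q = (β − φ) mod 2π = 5.320583 rad → L = 5.97·(4.423590 + 13.167383 + 5.320583) = 5.97·22.911556 = 136.781989 m
RSR: p² = 2 + d² − 2cos(α−β) + 2d(sin β − sin α) = 95.262159; p = √p² = 9.760234; φ = atan2(cos α − cos β, d − sin α + sin β) = -0.101315 rad; t = (α − φ) mod 2π = 2.035952 rad, q = (φ − β) mod 2π = 0.786246 rad → L = 5.97·(2.035952 + 9.760234 + 0.786246) = 5.97·12.582431 = 75.117113 m
LSR: p² = d² − 2 + 2cos(α−β) + 2d(sin α + sin β) = 130.155067; p = √p² = 11.408552; φ = atan2(−cos α − cos β, d + sin α + sin β) − atan2(−2, p) = 0.149761 rad; t = (φ − α) mod 2π = 4.498310 rad, q = (φ − β) mod 2π = 1.037322 rad → L = 5.97·(4.498310 + 11.408552 + 1.037322) = 5.97·16.944184 = 101.156778 m
RSL: p² = d² − 2 + 2cos(α−β) − 2d(sin α + sin β) = 122.891655; p = √p² = 11.085651; φ = atan2(cos α + cos β, d − sin α − sin β) − atan2(2, p) = -0.154039 rad; t = (α − φ) mod 2π = 2.088675 rad, q = (β − φ) mod 2π = 5.549663 rad → L = 5.97·(2.088675 + 11.085651 + 5.549663) = 5.97·18.723990 = 111.782218 m
RLR: c = (6 − d² + 2cos(α−β) + 2d(sin α − sin β))/8 = -10.907770, |c| > 1 → infeasible
LRL: c = (6 − d² + 2cos(α−β) − 2d(sin α − sin β))/8 = -20.672496, |c| > 1 → infeasible
Shortest: RSR with L = 75.117113 m ≈ 75.1171 m
Convert RSR to answer units (arcs ×180/π): t = 2.035952·180/π = 116.6514°, p = ρ·p = 5.97·9.760234 = 58.2686 m, q = 0.786246·180/π = 45.0486°, L = 75.1171 m.

RSR: t = 116.6514°, p = 58.2686 m, q = 45.0486°, L = 75.1171 m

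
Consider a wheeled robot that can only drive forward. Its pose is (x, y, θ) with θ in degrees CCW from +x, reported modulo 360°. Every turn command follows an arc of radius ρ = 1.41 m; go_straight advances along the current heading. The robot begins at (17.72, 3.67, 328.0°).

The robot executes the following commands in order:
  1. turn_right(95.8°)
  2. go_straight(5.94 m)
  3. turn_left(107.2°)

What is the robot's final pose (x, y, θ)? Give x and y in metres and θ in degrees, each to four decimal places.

(15.0643, -5.2675, 339.4000°)

set_pose: (x, y, θ) = (17.7200, 3.6700, 328.0000°), ρ = 1.41
turn_right(95.8°): centre at ρ to the right, rotate −95.8° → (18.0869, 1.6101, 232.2000°)
go_straight(5.94): x += 5.94·cos θ, y += 5.94·sin θ → (14.4463, -3.0835, 232.2000°)
turn_left(107.2°): centre at ρ to the left, rotate +107.2° → (15.0643, -5.2675, 339.4000°)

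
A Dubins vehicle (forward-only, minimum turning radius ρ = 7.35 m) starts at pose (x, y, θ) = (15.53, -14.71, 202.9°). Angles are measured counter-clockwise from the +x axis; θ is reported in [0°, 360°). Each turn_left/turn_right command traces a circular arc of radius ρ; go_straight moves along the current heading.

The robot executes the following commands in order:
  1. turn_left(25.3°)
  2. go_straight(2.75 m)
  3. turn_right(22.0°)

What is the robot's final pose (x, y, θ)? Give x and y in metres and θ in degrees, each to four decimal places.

set_pose: (x, y, θ) = (15.5300, -14.7100, 202.9000°), ρ = 7.35
turn_left(25.3°): centre at ρ to the left, rotate +25.3° → (12.9108, -16.5817, 228.2000°)
go_straight(2.75): x += 2.75·cos θ, y += 2.75·sin θ → (11.0778, -18.6318, 228.2000°)
turn_right(22.0°): centre at ρ to the right, rotate −22.0° → (8.8437, -20.3276, 206.2000°)

(8.8437, -20.3276, 206.2000°)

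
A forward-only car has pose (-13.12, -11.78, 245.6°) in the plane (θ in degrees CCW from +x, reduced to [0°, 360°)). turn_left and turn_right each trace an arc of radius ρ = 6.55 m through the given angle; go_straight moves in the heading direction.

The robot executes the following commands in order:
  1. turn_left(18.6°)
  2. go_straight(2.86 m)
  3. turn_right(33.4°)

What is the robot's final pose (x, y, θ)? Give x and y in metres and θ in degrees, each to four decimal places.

set_pose: (x, y, θ) = (-13.1200, -11.7800, 245.6000°), ρ = 6.55
turn_left(18.6°): centre at ρ to the left, rotate +18.6° → (-13.6715, -13.8239, 264.2000°)
go_straight(2.86): x += 2.86·cos θ, y += 2.86·sin θ → (-13.9605, -16.6693, 264.2000°)
turn_right(33.4°): centre at ρ to the right, rotate −33.4° → (-15.4011, -20.1471, 230.8000°)

(-15.4011, -20.1471, 230.8000°)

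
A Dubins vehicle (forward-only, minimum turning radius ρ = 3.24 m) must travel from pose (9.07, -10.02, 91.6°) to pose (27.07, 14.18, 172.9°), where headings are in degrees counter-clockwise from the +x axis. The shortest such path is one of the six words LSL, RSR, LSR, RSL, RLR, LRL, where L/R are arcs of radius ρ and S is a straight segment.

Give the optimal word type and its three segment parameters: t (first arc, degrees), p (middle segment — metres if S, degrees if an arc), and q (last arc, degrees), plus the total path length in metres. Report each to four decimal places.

RSL: t = 50.9091°, p = 24.5116 m, q = 132.2091°, L = 34.8667 m

Let ψ = atan2(Δy, Δx) = atan2(24.20, 18.00) = 53.3581° be the start→goal bearing.
Normalize: d = |goal − start| / ρ = 30.160239/3.24 = 9.308716, α = (θ_start − ψ) mod 360° = 38.2419° = 0.667448 rad, β = (θ_goal − ψ) mod 360° = 119.5419° = 2.086400 rad.
Common terms: sin α = 0.618983, cos α = 0.785404, sin β = 0.869995, cos β = -0.493060, cos(α−β) = 0.151261, d² = 86.652187. Work in radians in the unit-radius frame; every candidate has L = ρ·(t + p + q).
LSL: p² = 2 + d² − 2cos(α−β) + 2d(sin α − sin β) = 83.676472; p = √p² = 9.147484; φ = atan2(cos β − cos α, d + sin α − sin β) = -0.140220 rad; t = (φ − α) mod 2π = 5.475517 rad, q = (β − φ) mod 2π = 2.226621 rad → L = 3.24·(5.475517 + 9.147484 + 2.226621) = 3.24·16.849622 = 54.592777 m
RSR: p² = 2 + d² − 2cos(α−β) + 2d(sin β − sin α) = 93.022859; p = √p² = 9.644836; φ = atan2(cos α − cos β, d − sin α + sin β) = 0.132946 rad; t = (α − φ) mod 2π = 0.534502 rad, q = (φ − β) mod 2π = 4.329731 rad → L = 3.24·(0.534502 + 9.644836 + 4.329731) = 3.24·14.509069 = 47.009382 m
LSR: p² = d² − 2 + 2cos(α−β) + 2d(sin α + sin β) = 112.675663; p = √p² = 10.614879; φ = atan2(−cos α − cos β, d + sin α + sin β) − atan2(−2, p) = 0.159163 rad; t = (φ − α) mod 2π = 5.774901 rad, q = (φ − β) mod 2π = 4.355948 rad → L = 3.24·(5.774901 + 10.614879 + 4.355948) = 3.24·20.745729 = 67.216162 m
RSL: p² = d² − 2 + 2cos(α−β) − 2d(sin α + sin β) = 57.233755; p = √p² = 7.565299; φ = atan2(cos α + cos β, d − sin α − sin β) − atan2(2, p) = -0.221084 rad; t = (α − φ) mod 2π = 0.888532 rad, q = (β − φ) mod 2π = 2.307485 rad → L = 3.24·(0.888532 + 7.565299 + 2.307485) = 3.24·10.761316 = 34.866664 m
RLR: c = (6 − d² + 2cos(α−β) + 2d(sin α − sin β))/8 = -10.627857, |c| > 1 → infeasible
LRL: c = (6 − d² + 2cos(α−β) − 2d(sin α − sin β))/8 = -9.459559, |c| > 1 → infeasible
Shortest: RSL with L = 34.866664 m ≈ 34.8667 m
Convert RSL to answer units (arcs ×180/π): t = 0.888532·180/π = 50.9091°, p = ρ·p = 3.24·7.565299 = 24.5116 m, q = 2.307485·180/π = 132.2091°, L = 34.8667 m.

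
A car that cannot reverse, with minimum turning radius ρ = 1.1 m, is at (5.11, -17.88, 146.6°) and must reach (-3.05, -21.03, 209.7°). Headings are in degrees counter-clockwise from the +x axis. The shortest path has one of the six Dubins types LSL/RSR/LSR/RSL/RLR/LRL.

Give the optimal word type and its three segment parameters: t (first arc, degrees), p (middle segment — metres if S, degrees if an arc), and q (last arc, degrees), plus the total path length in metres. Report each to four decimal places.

LSL: t = 57.8510°, p = 7.7000 m, q = 5.2490°, L = 8.9115 m

Let ψ = atan2(Δy, Δx) = atan2(-3.15, -8.16) = -158.8919° be the start→goal bearing.
Normalize: d = |goal − start| / ρ = 8.746891/1.1 = 7.951719, α = (θ_start − ψ) mod 360° = 305.4919° = 5.331840 rad, β = (θ_goal − ψ) mod 360° = 8.5919° = 0.149958 rad.
Common terms: sin α = -0.814197, cos α = 0.580588, sin β = 0.149396, cos β = 0.988777, cos(α−β) = 0.452435, d² = 63.229835. Work in radians in the unit-radius frame; every candidate has L = ρ·(t + p + q).
LSL: p² = 2 + d² − 2cos(α−β) + 2d(sin α − sin β) = 49.000516; p = √p² = 7.000037; φ = atan2(cos β − cos α, d + sin α − sin β) = 0.058345 rad; t = (φ − α) mod 2π = 1.009691 rad, q = (β − φ) mod 2π = 0.091612 rad → L = 1.1·(1.009691 + 7.000037 + 0.091612) = 1.1·8.101340 = 8.911474 m
RSR: p² = 2 + d² − 2cos(α−β) + 2d(sin β − sin α) = 79.649415; p = √p² = 8.924652; φ = atan2(cos α − cos β, d − sin α + sin β) = -0.045753 rad; t = (α − φ) mod 2π = 5.377593 rad, q = (φ − β) mod 2π = 6.087474 rad → L = 1.1·(5.377593 + 8.924652 + 6.087474) = 1.1·20.389720 = 22.428692 m
LSR: p² = d² − 2 + 2cos(α−β) + 2d(sin α + sin β) = 51.562086; p = √p² = 7.180674; φ = atan2(−cos α − cos β, d + sin α + sin β) − atan2(−2, p) = 0.059513 rad; t = (φ − α) mod 2π = 1.010858 rad, q = (φ − β) mod 2π = 6.192741 rad → L = 1.1·(1.010858 + 7.180674 + 6.192741) = 1.1·14.384274 = 15.822701 m
RSL: p² = d² − 2 + 2cos(α−β) − 2d(sin α + sin β) = 72.707323; p = √p² = 8.526859; φ = atan2(cos α + cos β, d − sin α − sin β) − atan2(2, p) = -0.050229 rad; t = (α − φ) mod 2π = 5.382069 rad, q = (β − φ) mod 2π = 0.200186 rad → L = 1.1·(5.382069 + 8.526859 + 0.200186) = 1.1·14.109114 = 15.520025 m
RLR: c = (6 − d² + 2cos(α−β) + 2d(sin α − sin β))/8 = -8.956177, |c| > 1 → infeasible
LRL: c = (6 − d² + 2cos(α−β) − 2d(sin α − sin β))/8 = -5.125065, |c| > 1 → infeasible
Shortest: LSL with L = 8.911474 m ≈ 8.9115 m
Convert LSL to answer units (arcs ×180/π): t = 1.009691·180/π = 57.8510°, p = ρ·p = 1.1·7.000037 = 7.7000 m, q = 0.091612·180/π = 5.2490°, L = 8.9115 m.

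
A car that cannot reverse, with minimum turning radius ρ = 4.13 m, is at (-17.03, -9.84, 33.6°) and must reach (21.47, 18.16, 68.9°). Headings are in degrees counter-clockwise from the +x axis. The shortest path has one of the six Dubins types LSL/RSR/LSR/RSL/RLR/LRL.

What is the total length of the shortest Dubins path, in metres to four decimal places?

Let ψ = atan2(Δy, Δx) = atan2(28.00, 38.50) = 36.0274° be the start→goal bearing.
Normalize: d = |goal − start| / ρ = 47.605147/4.13 = 11.526670, α = (θ_start − ψ) mod 360° = 357.5726° = 6.240820 rad, β = (θ_goal − ψ) mod 360° = 32.8726° = 0.573736 rad.
Common terms: sin α = -0.042353, cos α = 0.999103, sin β = 0.542773, cos β = 0.839879, cos(α−β) = 0.816138, d² = 132.864120. Work in radians in the unit-radius frame; every candidate has L = ρ·(t + p + q).
LSL: p² = 2 + d² − 2cos(α−β) + 2d(sin α − sin β) = 119.742730; p = √p² = 10.942702; φ = atan2(cos β − cos α, d + sin α − sin β) = -0.014551 rad; t = (φ − α) mod 2π = 0.027814 rad, q = (β − φ) mod 2π = 0.588287 rad → L = 4.13·(0.027814 + 10.942702 + 0.588287) = 4.13·11.558803 = 47.737858 m
RSR: p² = 2 + d² − 2cos(α−β) + 2d(sin β − sin α) = 146.720958; p = √p² = 12.112843; φ = atan2(cos α − cos β, d − sin α + sin β) = 0.013145 rad; t = (α − φ) mod 2π = 6.227674 rad, q = (φ − β) mod 2π = 5.722595 rad → L = 4.13·(6.227674 + 12.112843 + 5.722595) = 4.13·24.063112 = 99.380653 m
LSR: p² = d² − 2 + 2cos(α−β) + 2d(sin α + sin β) = 144.032753; p = √p² = 12.001365; φ = atan2(−cos α − cos β, d + sin α + sin β) − atan2(−2, p) = 0.013402 rad; t = (φ − α) mod 2π = 0.055768 rad, q = (φ − β) mod 2π = 5.722852 rad → L = 4.13·(0.055768 + 12.001365 + 5.722852) = 4.13·17.779984 = 73.431335 m
RSL: p² = d² − 2 + 2cos(α−β) − 2d(sin α + sin β) = 120.960036; p = √p² = 10.998183; φ = atan2(cos α + cos β, d − sin α − sin β) − atan2(2, p) = -0.014622 rad; t = (α − φ) mod 2π = 6.255441 rad, q = (β − φ) mod 2π = 0.588357 rad → L = 4.13·(6.255441 + 10.998183 + 0.588357) = 4.13·17.841982 = 73.687384 m
RLR: c = (6 − d² + 2cos(α−β) + 2d(sin α − sin β))/8 = -17.340120, |c| > 1 → infeasible
LRL: c = (6 − d² + 2cos(α−β) − 2d(sin α − sin β))/8 = -13.967841, |c| > 1 → infeasible
Shortest: LSL with L = 47.737858 m ≈ 47.7379 m

47.7379 m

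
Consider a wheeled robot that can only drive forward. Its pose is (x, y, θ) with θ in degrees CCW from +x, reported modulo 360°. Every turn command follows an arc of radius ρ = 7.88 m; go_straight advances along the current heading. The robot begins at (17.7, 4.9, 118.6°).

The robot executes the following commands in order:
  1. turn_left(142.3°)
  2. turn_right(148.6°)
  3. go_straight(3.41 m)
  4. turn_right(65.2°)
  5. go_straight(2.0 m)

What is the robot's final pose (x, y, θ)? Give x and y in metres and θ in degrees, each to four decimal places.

set_pose: (x, y, θ) = (17.7000, 4.9000, 118.6000°), ρ = 7.88
turn_left(142.3°): centre at ρ to the left, rotate +142.3° → (3.0007, 2.3742, 260.9000°)
turn_right(148.6°): centre at ρ to the right, rotate −148.6° → (-12.0708, 0.6304, 112.3000°)
go_straight(3.41): x += 3.41·cos θ, y += 3.41·sin θ → (-13.3647, 3.7853, 112.3000°)
turn_right(65.2°): centre at ρ to the right, rotate −65.2° → (-11.8465, 12.1395, 47.1000°)
go_straight(2.0): x += 2.0·cos θ, y += 2.0·sin θ → (-10.4851, 13.6046, 47.1000°)

(-10.4851, 13.6046, 47.1000°)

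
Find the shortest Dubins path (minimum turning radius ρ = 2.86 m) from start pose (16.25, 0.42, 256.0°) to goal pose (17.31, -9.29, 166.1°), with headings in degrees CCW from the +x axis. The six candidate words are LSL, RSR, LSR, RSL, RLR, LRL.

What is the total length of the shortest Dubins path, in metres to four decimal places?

14.1141 m

Let ψ = atan2(Δy, Δx) = atan2(-9.71, 1.06) = -83.7699° be the start→goal bearing.
Normalize: d = |goal − start| / ρ = 9.767687/2.86 = 3.415275, α = (θ_start − ψ) mod 360° = 339.7699° = 5.930104 rad, β = (θ_goal − ψ) mod 360° = 249.8699° = 4.361053 rad.
Common terms: sin α = -0.345791, cos α = 0.938312, sin β = -0.938914, cos β = -0.344153, cos(α−β) = 0.001745, d² = 11.664103. Work in radians in the unit-radius frame; every candidate has L = ρ·(t + p + q).
LSL: p² = 2 + d² − 2cos(α−β) + 2d(sin α − sin β) = 17.711970; p = √p² = 4.208559; φ = atan2(cos β − cos α, d + sin α − sin β) = -0.309652 rad; t = (φ − α) mod 2π = 0.043429 rad, q = (β − φ) mod 2π = 4.670705 rad → L = 2.86·(0.043429 + 4.208559 + 4.670705) = 2.86·8.922693 = 25.518903 m
RSR: p² = 2 + d² − 2cos(α−β) + 2d(sin β − sin α) = 9.609256; p = √p² = 3.099880; φ = atan2(cos α − cos β, d − sin α + sin β) = 0.426530 rad; t = (α − φ) mod 2π = 5.503574 rad, q = (φ − β) mod 2π = 2.348662 rad → L = 2.86·(5.503574 + 3.099880 + 2.348662) = 2.86·10.952116 = 31.323053 m
LSR: p² = d² − 2 + 2cos(α−β) + 2d(sin α + sin β) = 0.892356; p = √p² = 0.944646; φ = atan2(−cos α − cos β, d + sin α + sin β) − atan2(−2, p) = 0.857571 rad; t = (φ − α) mod 2π = 1.210652 rad, q = (φ − β) mod 2π = 2.779703 rad → L = 2.86·(1.210652 + 0.944646 + 2.779703) = 2.86·4.935001 = 14.114104 m
RSL: p² = d² − 2 + 2cos(α−β) − 2d(sin α + sin β) = 18.442832; p = √p² = 4.294512; φ = atan2(cos α + cos β, d − sin α − sin β) − atan2(2, p) = -0.310091 rad; t = (α − φ) mod 2π = 6.240195 rad, q = (β − φ) mod 2π = 4.671144 rad → L = 2.86·(6.240195 + 4.294512 + 4.671144) = 2.86·15.205852 = 43.488736 m
RLR: c = (6 − d² + 2cos(α−β) + 2d(sin α − sin β))/8 = -0.201157; p = 2π − arccos c = 4.509850 rad; φ = atan2(cos α − cos β, d − sin α + sin β) = 0.426530 rad; t = (α − φ + p/2) mod 2π = 1.475314 rad, q = (α − β − t + p) mod 2π = 4.603587 rad → L = 2.86·(1.475314 + 4.509850 + 4.603587) = 2.86·10.588751 = 30.283828 m
LRL: c = (6 − d² + 2cos(α−β) − 2d(sin α − sin β))/8 = -1.213996, |c| > 1 → infeasible
Shortest: LSR with L = 14.114104 m ≈ 14.1141 m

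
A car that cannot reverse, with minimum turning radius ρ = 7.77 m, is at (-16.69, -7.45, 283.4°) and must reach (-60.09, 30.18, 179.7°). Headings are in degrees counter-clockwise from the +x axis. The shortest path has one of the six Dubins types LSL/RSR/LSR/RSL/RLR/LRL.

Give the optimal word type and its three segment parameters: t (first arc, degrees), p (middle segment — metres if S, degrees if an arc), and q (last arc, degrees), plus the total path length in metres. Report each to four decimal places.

Let ψ = atan2(Δy, Δx) = atan2(37.63, -43.40) = 139.0731° be the start→goal bearing.
Normalize: d = |goal − start| / ρ = 57.441944/7.77 = 7.392786, α = (θ_start − ψ) mod 360° = 144.3269° = 2.518980 rad, β = (θ_goal − ψ) mod 360° = 40.6269° = 0.709074 rad.
Common terms: sin α = 0.583159, cos α = -0.812358, sin β = 0.651131, cos β = 0.758965, cos(α−β) = -0.236838, d² = 54.653278. Work in radians in the unit-radius frame; every candidate has L = ρ·(t + p + q).
LSL: p² = 2 + d² − 2cos(α−β) + 2d(sin α − sin β) = 56.121950; p = √p² = 7.491458; φ = atan2(cos β − cos α, d + sin α − sin β) = 0.211318 rad; t = (φ − α) mod 2π = 3.975523 rad, q = (β − φ) mod 2π = 0.497756 rad → L = 7.77·(3.975523 + 7.491458 + 0.497756) = 7.77·11.964737 = 92.966009 m
RSR: p² = 2 + d² − 2cos(α−β) + 2d(sin β − sin α) = 58.131959; p = √p² = 7.624432; φ = atan2(cos α − cos β, d − sin α + sin β) = -0.207578 rad; t = (α − φ) mod 2π = 2.726558 rad, q = (φ − β) mod 2π = 5.366533 rad → L = 7.77·(2.726558 + 7.624432 + 5.366533) = 7.77·15.717523 = 122.125157 m
LSR: p² = d² − 2 + 2cos(α−β) + 2d(sin α + sin β) = 70.429291; p = √p² = 8.392216; φ = atan2(−cos α − cos β, d + sin α + sin β) − atan2(−2, p) = 0.240141 rad; t = (φ − α) mod 2π = 4.004346 rad, q = (φ − β) mod 2π = 5.814252 rad → L = 7.77·(4.004346 + 8.392216 + 5.814252) = 7.77·18.210814 = 141.498028 m
RSL: p² = d² − 2 + 2cos(α−β) − 2d(sin α + sin β) = 33.929913; p = √p² = 5.824939; φ = atan2(cos α + cos β, d − sin α − sin β) − atan2(2, p) = -0.339409 rad; t = (α − φ) mod 2π = 2.858389 rad, q = (β − φ) mod 2π = 1.048483 rad → L = 7.77·(2.858389 + 5.824939 + 1.048483) = 7.77·9.731811 = 75.616173 m
RLR: c = (6 − d² + 2cos(α−β) + 2d(sin α − sin β))/8 = -6.266495, |c| > 1 → infeasible
LRL: c = (6 − d² + 2cos(α−β) − 2d(sin α − sin β))/8 = -6.015244, |c| > 1 → infeasible
Shortest: RSL with L = 75.616173 m ≈ 75.6162 m
Convert RSL to answer units (arcs ×180/π): t = 2.858389·180/π = 163.7736°, p = ρ·p = 7.77·5.824939 = 45.2598 m, q = 1.048483·180/π = 60.0736°, L = 75.6162 m.

RSL: t = 163.7736°, p = 45.2598 m, q = 60.0736°, L = 75.6162 m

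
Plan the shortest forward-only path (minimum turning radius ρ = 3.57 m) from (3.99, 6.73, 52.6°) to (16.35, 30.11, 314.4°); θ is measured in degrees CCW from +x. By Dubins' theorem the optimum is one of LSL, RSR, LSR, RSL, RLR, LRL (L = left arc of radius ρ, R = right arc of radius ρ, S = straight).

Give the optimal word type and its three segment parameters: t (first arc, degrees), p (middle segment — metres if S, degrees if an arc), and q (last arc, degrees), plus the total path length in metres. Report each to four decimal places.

LSR: t = 21.7812°, p = 21.4274 m, q = 119.9812°, L = 30.2604 m

Let ψ = atan2(Δy, Δx) = atan2(23.38, 12.36) = 62.1365° be the start→goal bearing.
Normalize: d = |goal − start| / ρ = 26.446058/3.57 = 7.407859, α = (θ_start − ψ) mod 360° = 350.4635° = 6.116742 rad, β = (θ_goal − ψ) mod 360° = 252.2635° = 4.402828 rad.
Common terms: sin α = -0.165676, cos α = 0.986180, sin β = -0.952468, cos β = -0.304640, cos(α−β) = -0.142629, d² = 54.876382. Work in radians in the unit-radius frame; every candidate has L = ρ·(t + p + q).
LSL: p² = 2 + d² − 2cos(α−β) + 2d(sin α − sin β) = 68.818519; p = √p² = 8.295693; φ = atan2(cos β − cos α, d + sin α − sin β) = -0.156236 rad; t = (φ − α) mod 2π = 0.010208 rad, q = (β − φ) mod 2π = 4.559064 rad → L = 3.57·(0.010208 + 8.295693 + 4.559064) = 3.57·12.864965 = 45.927924 m
RSR: p² = 2 + d² − 2cos(α−β) + 2d(sin β − sin α) = 45.504761; p = √p² = 6.745722; φ = atan2(cos α − cos β, d − sin α + sin β) = 0.192541 rad; t = (α − φ) mod 2π = 5.924200 rad, q = (φ − β) mod 2π = 2.072898 rad → L = 3.57·(5.924200 + 6.745722 + 2.072898) = 3.57·14.742820 = 52.631868 m
LSR: p² = d² − 2 + 2cos(α−β) + 2d(sin α + sin β) = 36.025021; p = √p² = 6.002085; φ = atan2(−cos α − cos β, d + sin α + sin β) − atan2(−2, p) = 0.213710 rad; t = (φ − α) mod 2π = 0.380153 rad, q = (φ − β) mod 2π = 2.094067 rad → L = 3.57·(0.380153 + 6.002085 + 2.094067) = 3.57·8.476305 = 30.260408 m
RSL: p² = d² − 2 + 2cos(α−β) − 2d(sin α + sin β) = 69.157227; p = √p² = 8.316082; φ = atan2(cos α + cos β, d − sin α − sin β) − atan2(2, p) = -0.156249 rad; t = (α − φ) mod 2π = 6.272990 rad, q = (β − φ) mod 2π = 4.559077 rad → L = 3.57·(6.272990 + 8.316082 + 4.559077) = 3.57·19.148150 = 68.358894 m
RLR: c = (6 − d² + 2cos(α−β) + 2d(sin α − sin β))/8 = -4.688095, |c| > 1 → infeasible
LRL: c = (6 − d² + 2cos(α−β) − 2d(sin α − sin β))/8 = -7.602315, |c| > 1 → infeasible
Shortest: LSR with L = 30.260408 m ≈ 30.2604 m
Convert LSR to answer units (arcs ×180/π): t = 0.380153·180/π = 21.7812°, p = ρ·p = 3.57·6.002085 = 21.4274 m, q = 2.094067·180/π = 119.9812°, L = 30.2604 m.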